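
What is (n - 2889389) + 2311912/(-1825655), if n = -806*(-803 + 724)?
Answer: -5158783030237/1825655 ≈ -2.8257e+6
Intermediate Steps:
n = 63674 (n = -806*(-79) = 63674)
(n - 2889389) + 2311912/(-1825655) = (63674 - 2889389) + 2311912/(-1825655) = -2825715 + 2311912*(-1/1825655) = -2825715 - 2311912/1825655 = -5158783030237/1825655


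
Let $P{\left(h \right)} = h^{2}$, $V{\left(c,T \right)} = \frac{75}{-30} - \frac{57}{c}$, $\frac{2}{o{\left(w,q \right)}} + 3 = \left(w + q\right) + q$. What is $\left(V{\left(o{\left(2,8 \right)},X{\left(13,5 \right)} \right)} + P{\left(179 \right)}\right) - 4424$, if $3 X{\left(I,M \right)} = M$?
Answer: $27187$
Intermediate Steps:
$o{\left(w,q \right)} = \frac{2}{-3 + w + 2 q}$ ($o{\left(w,q \right)} = \frac{2}{-3 + \left(\left(w + q\right) + q\right)} = \frac{2}{-3 + \left(\left(q + w\right) + q\right)} = \frac{2}{-3 + \left(w + 2 q\right)} = \frac{2}{-3 + w + 2 q}$)
$X{\left(I,M \right)} = \frac{M}{3}$
$V{\left(c,T \right)} = - \frac{5}{2} - \frac{57}{c}$ ($V{\left(c,T \right)} = 75 \left(- \frac{1}{30}\right) - \frac{57}{c} = - \frac{5}{2} - \frac{57}{c}$)
$\left(V{\left(o{\left(2,8 \right)},X{\left(13,5 \right)} \right)} + P{\left(179 \right)}\right) - 4424 = \left(\left(- \frac{5}{2} - \frac{57}{2 \frac{1}{-3 + 2 + 2 \cdot 8}}\right) + 179^{2}\right) - 4424 = \left(\left(- \frac{5}{2} - \frac{57}{2 \frac{1}{-3 + 2 + 16}}\right) + 32041\right) - 4424 = \left(\left(- \frac{5}{2} - \frac{57}{2 \cdot \frac{1}{15}}\right) + 32041\right) - 4424 = \left(\left(- \frac{5}{2} - \frac{57}{\frac{2}{15}}\right) + 32041\right) - 4424 = \left(\left(- \frac{5}{2} - \frac{855}{2}\right) + 32041\right) - 4424 = \left(-430 + 32041\right) - 4424 = 31611 - 4424 = 27187$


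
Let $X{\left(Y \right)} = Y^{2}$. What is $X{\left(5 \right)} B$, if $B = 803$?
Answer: $20075$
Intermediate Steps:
$X{\left(5 \right)} B = 5^{2} \cdot 803 = 25 \cdot 803 = 20075$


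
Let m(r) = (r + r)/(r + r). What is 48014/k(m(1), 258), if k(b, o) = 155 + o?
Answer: 48014/413 ≈ 116.26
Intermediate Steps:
m(r) = 1 (m(r) = (2*r)/((2*r)) = (2*r)*(1/(2*r)) = 1)
48014/k(m(1), 258) = 48014/(155 + 258) = 48014/413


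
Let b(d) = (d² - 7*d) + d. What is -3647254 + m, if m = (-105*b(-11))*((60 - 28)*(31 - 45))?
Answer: 5149226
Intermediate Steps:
b(d) = d² - 6*d
m = 8796480 (m = (-(-1155)*(-6 - 11))*((60 - 28)*(31 - 45)) = (-(-1155)*(-17))*(32*(-14)) = -105*187*(-448) = -19635*(-448) = 8796480)
-3647254 + m = -3647254 + 8796480 = 5149226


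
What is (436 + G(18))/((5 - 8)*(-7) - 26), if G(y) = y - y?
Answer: -436/5 ≈ -87.200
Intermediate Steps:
G(y) = 0
(436 + G(18))/((5 - 8)*(-7) - 26) = (436 + 0)/((5 - 8)*(-7) - 26) = 436/(-3*(-7) - 26) = 436/(21 - 26) = 436/(-5) = 436*(-⅕) = -436/5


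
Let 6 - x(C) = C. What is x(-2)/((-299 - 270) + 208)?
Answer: -8/361 ≈ -0.022161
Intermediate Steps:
x(C) = 6 - C
x(-2)/((-299 - 270) + 208) = (6 - 1*(-2))/((-299 - 270) + 208) = (6 + 2)/(-569 + 208) = 8/(-361) = -1/361*8 = -8/361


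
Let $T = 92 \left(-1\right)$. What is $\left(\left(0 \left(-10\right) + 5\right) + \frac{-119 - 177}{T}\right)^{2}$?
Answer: $\frac{35721}{529} \approx 67.526$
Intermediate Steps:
$T = -92$
$\left(\left(0 \left(-10\right) + 5\right) + \frac{-119 - 177}{T}\right)^{2} = \left(\left(0 \left(-10\right) + 5\right) + \frac{-119 - 177}{-92}\right)^{2} = \left(\left(0 + 5\right) - - \frac{74}{23}\right)^{2} = \left(5 + \frac{74}{23}\right)^{2} = \left(\frac{189}{23}\right)^{2} = \frac{35721}{529}$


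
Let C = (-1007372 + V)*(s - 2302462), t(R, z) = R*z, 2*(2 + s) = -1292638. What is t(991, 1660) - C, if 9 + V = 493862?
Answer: -1514254452317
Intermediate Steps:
V = 493853 (V = -9 + 493862 = 493853)
s = -646321 (s = -2 + (½)*(-1292638) = -2 - 646319 = -646321)
C = 1514256097377 (C = (-1007372 + 493853)*(-646321 - 2302462) = -513519*(-2948783) = 1514256097377)
t(991, 1660) - C = 991*1660 - 1*1514256097377 = 1645060 - 1514256097377 = -1514254452317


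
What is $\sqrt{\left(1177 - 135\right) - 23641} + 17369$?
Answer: $17369 + 27 i \sqrt{31} \approx 17369.0 + 150.33 i$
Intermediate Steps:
$\sqrt{\left(1177 - 135\right) - 23641} + 17369 = \sqrt{1042 - 23641} + 17369 = \sqrt{-22599} + 17369 = 27 i \sqrt{31} + 17369 = 17369 + 27 i \sqrt{31}$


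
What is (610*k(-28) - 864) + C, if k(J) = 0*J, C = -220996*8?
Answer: -1768832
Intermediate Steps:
C = -1767968 (C = -55249*32 = -1767968)
k(J) = 0
(610*k(-28) - 864) + C = (610*0 - 864) - 1767968 = (0 - 864) - 1767968 = -864 - 1767968 = -1768832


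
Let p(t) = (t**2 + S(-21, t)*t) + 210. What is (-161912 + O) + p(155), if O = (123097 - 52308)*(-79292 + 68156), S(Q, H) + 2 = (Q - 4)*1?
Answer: -788448166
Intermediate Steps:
S(Q, H) = -6 + Q (S(Q, H) = -2 + (Q - 4)*1 = -2 + (-4 + Q)*1 = -2 + (-4 + Q) = -6 + Q)
p(t) = 210 + t**2 - 27*t (p(t) = (t**2 + (-6 - 21)*t) + 210 = (t**2 - 27*t) + 210 = 210 + t**2 - 27*t)
O = -788306304 (O = 70789*(-11136) = -788306304)
(-161912 + O) + p(155) = (-161912 - 788306304) + (210 + 155**2 - 27*155) = -788468216 + (210 + 24025 - 4185) = -788468216 + 20050 = -788448166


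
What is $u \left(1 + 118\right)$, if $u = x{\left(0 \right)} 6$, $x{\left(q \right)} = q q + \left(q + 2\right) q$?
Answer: $0$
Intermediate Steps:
$x{\left(q \right)} = q^{2} + q \left(2 + q\right)$ ($x{\left(q \right)} = q^{2} + \left(2 + q\right) q = q^{2} + q \left(2 + q\right)$)
$u = 0$ ($u = 2 \cdot 0 \left(1 + 0\right) 6 = 2 \cdot 0 \cdot 1 \cdot 6 = 0 \cdot 6 = 0$)
$u \left(1 + 118\right) = 0 \left(1 + 118\right) = 0 \cdot 119 = 0$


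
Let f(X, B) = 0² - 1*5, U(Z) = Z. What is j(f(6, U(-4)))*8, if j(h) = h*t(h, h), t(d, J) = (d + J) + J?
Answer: 600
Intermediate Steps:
t(d, J) = d + 2*J (t(d, J) = (J + d) + J = d + 2*J)
f(X, B) = -5 (f(X, B) = 0 - 5 = -5)
j(h) = 3*h² (j(h) = h*(h + 2*h) = h*(3*h) = 3*h²)
j(f(6, U(-4)))*8 = (3*(-5)²)*8 = (3*25)*8 = 75*8 = 600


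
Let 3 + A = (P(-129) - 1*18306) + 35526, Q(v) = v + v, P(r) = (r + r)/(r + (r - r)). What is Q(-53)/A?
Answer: -106/17219 ≈ -0.0061560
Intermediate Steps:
P(r) = 2 (P(r) = (2*r)/(r + 0) = (2*r)/r = 2)
Q(v) = 2*v
A = 17219 (A = -3 + ((2 - 1*18306) + 35526) = -3 + ((2 - 18306) + 35526) = -3 + (-18304 + 35526) = -3 + 17222 = 17219)
Q(-53)/A = (2*(-53))/17219 = -106*1/17219 = -106/17219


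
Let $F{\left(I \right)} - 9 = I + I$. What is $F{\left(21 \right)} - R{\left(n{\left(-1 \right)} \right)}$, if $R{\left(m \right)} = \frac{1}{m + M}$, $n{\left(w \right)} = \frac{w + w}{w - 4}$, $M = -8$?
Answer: $\frac{1943}{38} \approx 51.132$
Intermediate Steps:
$n{\left(w \right)} = \frac{2 w}{-4 + w}$
$R{\left(m \right)} = \frac{1}{-8 + m}$ ($R{\left(m \right)} = \frac{1}{m - 8} = \frac{1}{-8 + m}$)
$F{\left(I \right)} = 9 + 2 I$ ($F{\left(I \right)} = 9 + \left(I + I\right) = 9 + 2 I$)
$F{\left(21 \right)} - R{\left(n{\left(-1 \right)} \right)} = \left(9 + 2 \cdot 21\right) - \frac{1}{-8 + 2 \left(-1\right) \frac{1}{-4 - 1}} = \left(9 + 42\right) - \frac{1}{-8 + 2 \left(-1\right) \frac{1}{-5}} = 51 - \frac{1}{-8 + 2 \left(-1\right) \left(- \frac{1}{5}\right)} = 51 - \frac{1}{-8 + \frac{2}{5}} = 51 - \frac{1}{- \frac{38}{5}} = 51 - - \frac{5}{38} = 51 + \frac{5}{38} = \frac{1943}{38}$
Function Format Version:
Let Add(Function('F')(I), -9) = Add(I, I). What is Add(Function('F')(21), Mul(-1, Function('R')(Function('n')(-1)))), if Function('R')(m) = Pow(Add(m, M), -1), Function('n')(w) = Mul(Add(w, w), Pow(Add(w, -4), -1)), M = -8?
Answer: Rational(1943, 38) ≈ 51.132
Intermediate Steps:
Function('n')(w) = Mul(2, w, Pow(Add(-4, w), -1)) (Function('n')(w) = Mul(Mul(2, w), Pow(Add(-4, w), -1)) = Mul(2, w, Pow(Add(-4, w), -1)))
Function('R')(m) = Pow(Add(-8, m), -1) (Function('R')(m) = Pow(Add(m, -8), -1) = Pow(Add(-8, m), -1))
Function('F')(I) = Add(9, Mul(2, I)) (Function('F')(I) = Add(9, Add(I, I)) = Add(9, Mul(2, I)))
Add(Function('F')(21), Mul(-1, Function('R')(Function('n')(-1)))) = Add(Add(9, Mul(2, 21)), Mul(-1, Pow(Add(-8, Mul(2, -1, Pow(Add(-4, -1), -1))), -1))) = Add(Add(9, 42), Mul(-1, Pow(Add(-8, Mul(2, -1, Pow(-5, -1))), -1))) = Add(51, Mul(-1, Pow(Add(-8, Mul(2, -1, Rational(-1, 5))), -1))) = Add(51, Mul(-1, Pow(Add(-8, Rational(2, 5)), -1))) = Add(51, Mul(-1, Pow(Rational(-38, 5), -1))) = Add(51, Mul(-1, Rational(-5, 38))) = Add(51, Rational(5, 38)) = Rational(1943, 38)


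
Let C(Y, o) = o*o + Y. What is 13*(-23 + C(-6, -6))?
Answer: 91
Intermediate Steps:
C(Y, o) = Y + o² (C(Y, o) = o² + Y = Y + o²)
13*(-23 + C(-6, -6)) = 13*(-23 + (-6 + (-6)²)) = 13*(-23 + (-6 + 36)) = 13*(-23 + 30) = 13*7 = 91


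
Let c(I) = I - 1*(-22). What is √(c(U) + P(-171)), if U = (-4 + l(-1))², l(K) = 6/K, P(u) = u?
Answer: 7*I ≈ 7.0*I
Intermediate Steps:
U = 100 (U = (-4 + 6/(-1))² = (-4 + 6*(-1))² = (-4 - 6)² = (-10)² = 100)
c(I) = 22 + I (c(I) = I + 22 = 22 + I)
√(c(U) + P(-171)) = √((22 + 100) - 171) = √(122 - 171) = √(-49) = 7*I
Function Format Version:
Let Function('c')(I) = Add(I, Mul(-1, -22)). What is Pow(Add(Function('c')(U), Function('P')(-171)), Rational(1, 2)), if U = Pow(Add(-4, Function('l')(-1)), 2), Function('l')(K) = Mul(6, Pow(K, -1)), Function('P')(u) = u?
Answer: Mul(7, I) ≈ Mul(7.0000, I)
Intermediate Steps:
U = 100 (U = Pow(Add(-4, Mul(6, Pow(-1, -1))), 2) = Pow(Add(-4, Mul(6, -1)), 2) = Pow(Add(-4, -6), 2) = Pow(-10, 2) = 100)
Function('c')(I) = Add(22, I) (Function('c')(I) = Add(I, 22) = Add(22, I))
Pow(Add(Function('c')(U), Function('P')(-171)), Rational(1, 2)) = Pow(Add(Add(22, 100), -171), Rational(1, 2)) = Pow(Add(122, -171), Rational(1, 2)) = Pow(-49, Rational(1, 2)) = Mul(7, I)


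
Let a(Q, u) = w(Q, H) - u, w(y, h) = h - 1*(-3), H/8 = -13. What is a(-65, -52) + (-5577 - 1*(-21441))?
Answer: 15815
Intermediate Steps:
H = -104 (H = 8*(-13) = -104)
w(y, h) = 3 + h (w(y, h) = h + 3 = 3 + h)
a(Q, u) = -101 - u (a(Q, u) = (3 - 104) - u = -101 - u)
a(-65, -52) + (-5577 - 1*(-21441)) = (-101 - 1*(-52)) + (-5577 - 1*(-21441)) = (-101 + 52) + (-5577 + 21441) = -49 + 15864 = 15815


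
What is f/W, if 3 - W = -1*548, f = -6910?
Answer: -6910/551 ≈ -12.541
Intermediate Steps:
W = 551 (W = 3 - (-1)*548 = 3 - 1*(-548) = 3 + 548 = 551)
f/W = -6910/551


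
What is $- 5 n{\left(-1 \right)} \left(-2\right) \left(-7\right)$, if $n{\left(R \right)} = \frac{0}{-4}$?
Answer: $0$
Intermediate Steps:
$n{\left(R \right)} = 0$ ($n{\left(R \right)} = 0 \left(- \frac{1}{4}\right) = 0$)
$- 5 n{\left(-1 \right)} \left(-2\right) \left(-7\right) = \left(-5\right) 0 \left(-2\right) \left(-7\right) = 0 \left(-2\right) \left(-7\right) = 0 \left(-7\right) = 0$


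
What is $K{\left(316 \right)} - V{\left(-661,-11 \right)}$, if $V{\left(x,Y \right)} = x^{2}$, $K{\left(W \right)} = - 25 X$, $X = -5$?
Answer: $-436796$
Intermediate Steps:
$K{\left(W \right)} = 125$ ($K{\left(W \right)} = \left(-25\right) \left(-5\right) = 125$)
$K{\left(316 \right)} - V{\left(-661,-11 \right)} = 125 - \left(-661\right)^{2} = 125 - 436921 = -436796$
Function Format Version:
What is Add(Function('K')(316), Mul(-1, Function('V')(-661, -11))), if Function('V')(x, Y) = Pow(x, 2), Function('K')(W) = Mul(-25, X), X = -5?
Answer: -436796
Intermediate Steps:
Function('K')(W) = 125 (Function('K')(W) = Mul(-25, -5) = 125)
Add(Function('K')(316), Mul(-1, Function('V')(-661, -11))) = Add(125, Mul(-1, Pow(-661, 2))) = Add(125, Mul(-1, 436921)) = Add(125, -436921) = -436796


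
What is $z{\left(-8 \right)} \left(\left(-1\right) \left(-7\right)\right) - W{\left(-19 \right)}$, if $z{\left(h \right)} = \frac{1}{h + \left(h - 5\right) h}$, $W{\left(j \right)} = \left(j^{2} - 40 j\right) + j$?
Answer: $- \frac{105785}{96} \approx -1101.9$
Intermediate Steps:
$W{\left(j \right)} = j^{2} - 39 j$
$z{\left(h \right)} = \frac{1}{h + h \left(-5 + h\right)}$ ($z{\left(h \right)} = \frac{1}{h + \left(-5 + h\right) h} = \frac{1}{h + h \left(-5 + h\right)}$)
$z{\left(-8 \right)} \left(\left(-1\right) \left(-7\right)\right) - W{\left(-19 \right)} = \frac{1}{\left(-8\right) \left(-4 - 8\right)} \left(\left(-1\right) \left(-7\right)\right) - - 19 \left(-39 - 19\right) = - \frac{1}{8 \left(-12\right)} 7 - \left(-19\right) \left(-58\right) = \left(- \frac{1}{8}\right) \left(- \frac{1}{12}\right) 7 - 1102 = \frac{1}{96} \cdot 7 - 1102 = \frac{7}{96} - 1102 = - \frac{105785}{96}$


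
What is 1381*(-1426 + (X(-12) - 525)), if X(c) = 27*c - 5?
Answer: -3148680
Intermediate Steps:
X(c) = -5 + 27*c
1381*(-1426 + (X(-12) - 525)) = 1381*(-1426 + ((-5 + 27*(-12)) - 525)) = 1381*(-1426 + ((-5 - 324) - 525)) = 1381*(-1426 + (-329 - 525)) = 1381*(-1426 - 854) = 1381*(-2280) = -3148680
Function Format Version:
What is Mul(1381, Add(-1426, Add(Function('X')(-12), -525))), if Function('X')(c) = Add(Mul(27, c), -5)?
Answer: -3148680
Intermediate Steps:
Function('X')(c) = Add(-5, Mul(27, c))
Mul(1381, Add(-1426, Add(Function('X')(-12), -525))) = Mul(1381, Add(-1426, Add(Add(-5, Mul(27, -12)), -525))) = Mul(1381, Add(-1426, Add(Add(-5, -324), -525))) = Mul(1381, Add(-1426, Add(-329, -525))) = Mul(1381, Add(-1426, -854)) = Mul(1381, -2280) = -3148680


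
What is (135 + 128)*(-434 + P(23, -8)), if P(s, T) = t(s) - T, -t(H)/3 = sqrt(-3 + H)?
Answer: -112038 - 1578*sqrt(5) ≈ -1.1557e+5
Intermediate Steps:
t(H) = -3*sqrt(-3 + H)
P(s, T) = -T - 3*sqrt(-3 + s) (P(s, T) = -3*sqrt(-3 + s) - T = -T - 3*sqrt(-3 + s))
(135 + 128)*(-434 + P(23, -8)) = (135 + 128)*(-434 + (-1*(-8) - 3*sqrt(-3 + 23))) = 263*(-434 + (8 - 6*sqrt(5))) = 263*(-426 - 6*sqrt(5)) = -112038 - 1578*sqrt(5)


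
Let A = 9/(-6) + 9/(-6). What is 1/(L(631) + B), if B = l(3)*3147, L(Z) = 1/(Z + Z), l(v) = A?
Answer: -1262/11914541 ≈ -0.00010592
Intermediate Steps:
A = -3 (A = 9*(-⅙) + 9*(-⅙) = -3/2 - 3/2 = -3)
l(v) = -3
L(Z) = 1/(2*Z)
B = -9441 (B = -3*3147 = -9441)
1/(L(631) + B) = 1/((½)/631 - 9441) = 1/((½)*(1/631) - 9441) = 1/(1/1262 - 9441) = 1/(-11914541/1262) = -1262/11914541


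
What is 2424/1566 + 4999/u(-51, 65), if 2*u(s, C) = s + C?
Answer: 1307567/1827 ≈ 715.69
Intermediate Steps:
u(s, C) = C/2 + s/2 (u(s, C) = (s + C)/2 = (C + s)/2 = C/2 + s/2)
2424/1566 + 4999/u(-51, 65) = 2424/1566 + 4999/((1/2)*65 + (1/2)*(-51)) = 2424*(1/1566) + 4999/(65/2 - 51/2) = 404/261 + 4999/7 = 1307567/1827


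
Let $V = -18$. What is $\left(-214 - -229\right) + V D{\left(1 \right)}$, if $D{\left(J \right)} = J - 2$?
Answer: $33$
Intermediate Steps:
$D{\left(J \right)} = -2 + J$
$\left(-214 - -229\right) + V D{\left(1 \right)} = \left(-214 - -229\right) - 18 \left(-2 + 1\right) = \left(-214 + 229\right) - -18 = 15 + 18 = 33$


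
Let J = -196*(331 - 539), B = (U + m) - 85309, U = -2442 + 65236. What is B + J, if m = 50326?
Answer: 68579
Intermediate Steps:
U = 62794
B = 27811 (B = (62794 + 50326) - 85309 = 113120 - 85309 = 27811)
J = 40768 (J = -196*(-208) = 40768)
B + J = 27811 + 40768 = 68579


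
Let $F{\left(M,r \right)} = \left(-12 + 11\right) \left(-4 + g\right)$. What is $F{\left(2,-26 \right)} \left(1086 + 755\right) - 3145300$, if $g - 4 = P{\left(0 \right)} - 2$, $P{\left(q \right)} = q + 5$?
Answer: $-3150823$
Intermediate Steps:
$P{\left(q \right)} = 5 + q$
$g = 7$ ($g = 4 + \left(\left(5 + 0\right) - 2\right) = 4 + \left(5 - 2\right) = 4 + 3 = 7$)
$F{\left(M,r \right)} = -3$ ($F{\left(M,r \right)} = \left(-12 + 11\right) \left(-4 + 7\right) = \left(-1\right) 3 = -3$)
$F{\left(2,-26 \right)} \left(1086 + 755\right) - 3145300 = - 3 \left(1086 + 755\right) - 3145300 = \left(-3\right) 1841 - 3145300 = -5523 - 3145300 = -3150823$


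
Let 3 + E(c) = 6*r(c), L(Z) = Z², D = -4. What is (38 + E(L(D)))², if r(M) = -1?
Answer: 841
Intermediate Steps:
E(c) = -9 (E(c) = -3 + 6*(-1) = -3 - 6 = -9)
(38 + E(L(D)))² = (38 - 9)² = 29² = 841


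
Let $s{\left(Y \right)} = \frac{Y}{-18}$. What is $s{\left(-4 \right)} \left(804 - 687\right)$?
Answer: $26$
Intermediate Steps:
$s{\left(Y \right)} = - \frac{Y}{18}$ ($s{\left(Y \right)} = Y \left(- \frac{1}{18}\right) = - \frac{Y}{18}$)
$s{\left(-4 \right)} \left(804 - 687\right) = \left(- \frac{1}{18}\right) \left(-4\right) \left(804 - 687\right) = \frac{2}{9} \cdot 117 = 26$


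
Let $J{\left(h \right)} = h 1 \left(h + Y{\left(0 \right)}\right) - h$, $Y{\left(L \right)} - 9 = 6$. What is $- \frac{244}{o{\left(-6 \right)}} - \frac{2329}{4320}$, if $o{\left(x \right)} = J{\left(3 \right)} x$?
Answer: $\frac{18967}{73440} \approx 0.25827$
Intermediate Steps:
$Y{\left(L \right)} = 15$ ($Y{\left(L \right)} = 9 + 6 = 15$)
$J{\left(h \right)} = - h + h \left(15 + h\right)$ ($J{\left(h \right)} = h 1 \left(h + 15\right) - h = h \left(15 + h\right) - h = - h + h \left(15 + h\right)$)
$o{\left(x \right)} = 51 x$ ($o{\left(x \right)} = 3 \left(14 + 3\right) x = 3 \cdot 17 x = 51 x$)
$- \frac{244}{o{\left(-6 \right)}} - \frac{2329}{4320} = - \frac{244}{51 \left(-6\right)} - \frac{2329}{4320} = - \frac{244}{-306} - \frac{2329}{4320} = \left(-244\right) \left(- \frac{1}{306}\right) - \frac{2329}{4320} = \frac{122}{153} - \frac{2329}{4320} = \frac{18967}{73440}$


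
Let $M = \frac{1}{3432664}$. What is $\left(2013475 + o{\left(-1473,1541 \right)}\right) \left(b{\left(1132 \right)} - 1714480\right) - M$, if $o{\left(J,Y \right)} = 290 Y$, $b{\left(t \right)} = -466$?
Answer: $- \frac{14483758848703832561}{3432664} \approx -4.2194 \cdot 10^{12}$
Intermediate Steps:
$M = \frac{1}{3432664} \approx 2.9132 \cdot 10^{-7}$
$\left(2013475 + o{\left(-1473,1541 \right)}\right) \left(b{\left(1132 \right)} - 1714480\right) - M = \left(2013475 + 290 \cdot 1541\right) \left(-466 - 1714480\right) - \frac{1}{3432664} = \left(2013475 + 446890\right) \left(-1714946\right) - \frac{1}{3432664} = 2460365 \left(-1714946\right) - \frac{1}{3432664} = -4219393115290 - \frac{1}{3432664} = - \frac{14483758848703832561}{3432664}$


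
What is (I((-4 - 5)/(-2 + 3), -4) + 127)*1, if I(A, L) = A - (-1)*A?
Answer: 109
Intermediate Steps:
I(A, L) = 2*A (I(A, L) = A + A = 2*A)
(I((-4 - 5)/(-2 + 3), -4) + 127)*1 = (2*((-4 - 5)/(-2 + 3)) + 127)*1 = (2*(-9/1) + 127)*1 = (2*(-9*1) + 127)*1 = (2*(-9) + 127)*1 = (-18 + 127)*1 = 109*1 = 109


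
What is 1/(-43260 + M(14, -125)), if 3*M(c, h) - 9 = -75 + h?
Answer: -3/129971 ≈ -2.3082e-5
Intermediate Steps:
M(c, h) = -22 + h/3 (M(c, h) = 3 + (-75 + h)/3 = 3 + (-25 + h/3) = -22 + h/3)
1/(-43260 + M(14, -125)) = 1/(-43260 + (-22 + (1/3)*(-125))) = 1/(-43260 + (-22 - 125/3)) = 1/(-43260 - 191/3) = 1/(-129971/3) = -3/129971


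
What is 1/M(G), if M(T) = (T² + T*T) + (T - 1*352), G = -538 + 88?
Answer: 1/404198 ≈ 2.4740e-6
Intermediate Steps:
G = -450
M(T) = -352 + T + 2*T² (M(T) = (T² + T²) + (T - 352) = 2*T² + (-352 + T) = -352 + T + 2*T²)
1/M(G) = 1/(-352 - 450 + 2*(-450)²) = 1/(-352 - 450 + 2*202500) = 1/(-352 - 450 + 405000) = 1/404198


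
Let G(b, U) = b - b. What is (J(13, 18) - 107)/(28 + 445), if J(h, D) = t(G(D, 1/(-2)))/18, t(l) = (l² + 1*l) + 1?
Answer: -175/774 ≈ -0.22610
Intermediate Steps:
G(b, U) = 0
t(l) = 1 + l + l² (t(l) = (l² + l) + 1 = (l + l²) + 1 = 1 + l + l²)
J(h, D) = 1/18 (J(h, D) = (1 + 0 + 0²)/18 = (1 + 0 + 0)*(1/18) = 1*(1/18) = 1/18)
(J(13, 18) - 107)/(28 + 445) = (1/18 - 107)/(28 + 445) = -1925/18/473 = -1925/18*1/473 = -175/774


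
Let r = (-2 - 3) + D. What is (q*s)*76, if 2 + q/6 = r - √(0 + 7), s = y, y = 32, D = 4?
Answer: -43776 - 14592*√7 ≈ -82383.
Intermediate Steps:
r = -1 (r = (-2 - 3) + 4 = -5 + 4 = -1)
s = 32
q = -18 - 6*√7 (q = -12 + 6*(-1 - √(0 + 7)) = -12 + 6*(-1 - √7) = -12 + (-6 - 6*√7) = -18 - 6*√7 ≈ -33.875)
(q*s)*76 = ((-18 - 6*√7)*32)*76 = (-576 - 192*√7)*76 = -43776 - 14592*√7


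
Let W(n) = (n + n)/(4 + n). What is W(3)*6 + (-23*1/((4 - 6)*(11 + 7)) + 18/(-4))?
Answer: 323/252 ≈ 1.2817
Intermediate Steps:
W(n) = 2*n/(4 + n) (W(n) = (2*n)/(4 + n) = 2*n/(4 + n))
W(3)*6 + (-23*1/((4 - 6)*(11 + 7)) + 18/(-4)) = (2*3/(4 + 3))*6 + (-23*1/((4 - 6)*(11 + 7)) + 18/(-4)) = (2*3/7)*6 + (-23/((-2*18)) + 18*(-¼)) = (2*3*(⅐))*6 + (-23/(-36) - 9/2) = (6/7)*6 + (-23*(-1/36) - 9/2) = 36/7 + (23/36 - 9/2) = 36/7 - 139/36 = 323/252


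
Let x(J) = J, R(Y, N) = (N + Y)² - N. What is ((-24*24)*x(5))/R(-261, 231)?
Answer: -960/223 ≈ -4.3049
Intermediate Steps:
((-24*24)*x(5))/R(-261, 231) = (-24*24*5)/((231 - 261)² - 1*231) = (-576*5)/((-30)² - 231) = -2880/(900 - 231) = -2880/669 = -2880*1/669 = -960/223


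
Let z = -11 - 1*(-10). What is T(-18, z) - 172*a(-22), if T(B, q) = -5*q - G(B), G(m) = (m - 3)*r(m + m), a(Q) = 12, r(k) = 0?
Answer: -2059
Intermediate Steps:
z = -1 (z = -11 + 10 = -1)
G(m) = 0 (G(m) = (m - 3)*0 = (-3 + m)*0 = 0)
T(B, q) = -5*q (T(B, q) = -5*q - 1*0 = -5*q + 0 = -5*q)
T(-18, z) - 172*a(-22) = -5*(-1) - 172*12 = 5 - 2064 = -2059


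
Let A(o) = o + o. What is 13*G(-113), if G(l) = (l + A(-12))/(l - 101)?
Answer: 1781/214 ≈ 8.3224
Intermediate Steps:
A(o) = 2*o
G(l) = (-24 + l)/(-101 + l) (G(l) = (l + 2*(-12))/(l - 101) = (l - 24)/(-101 + l) = (-24 + l)/(-101 + l))
13*G(-113) = 13*((-24 - 113)/(-101 - 113)) = 13*(-137/(-214)) = 13*(-1/214*(-137)) = 13*(137/214) = 1781/214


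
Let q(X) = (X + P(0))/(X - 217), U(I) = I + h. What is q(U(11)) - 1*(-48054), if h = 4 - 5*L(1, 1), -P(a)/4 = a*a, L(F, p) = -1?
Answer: 9466618/197 ≈ 48054.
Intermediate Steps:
P(a) = -4*a**2 (P(a) = -4*a*a = -4*a**2)
h = 9 (h = 4 - 5*(-1) = 4 + 5 = 9)
U(I) = 9 + I (U(I) = I + 9 = 9 + I)
q(X) = X/(-217 + X) (q(X) = (X - 4*0**2)/(X - 217) = (X - 4*0)/(-217 + X) = (X + 0)/(-217 + X) = X/(-217 + X))
q(U(11)) - 1*(-48054) = (9 + 11)/(-217 + (9 + 11)) - 1*(-48054) = 20/(-217 + 20) + 48054 = 20/(-197) + 48054 = 20*(-1/197) + 48054 = -20/197 + 48054 = 9466618/197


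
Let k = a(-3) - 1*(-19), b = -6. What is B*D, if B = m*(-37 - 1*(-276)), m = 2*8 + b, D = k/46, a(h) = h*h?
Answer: 33460/23 ≈ 1454.8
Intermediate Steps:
a(h) = h**2
k = 28 (k = (-3)**2 - 1*(-19) = 9 + 19 = 28)
D = 14/23 (D = 28/46 = 28*(1/46) = 14/23 ≈ 0.60870)
m = 10 (m = 2*8 - 6 = 16 - 6 = 10)
B = 2390 (B = 10*(-37 - 1*(-276)) = 10*(-37 + 276) = 10*239 = 2390)
B*D = 2390*(14/23) = 33460/23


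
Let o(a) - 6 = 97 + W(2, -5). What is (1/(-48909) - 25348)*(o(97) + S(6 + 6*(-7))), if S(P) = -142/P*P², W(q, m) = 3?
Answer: -6468991147594/48909 ≈ -1.3227e+8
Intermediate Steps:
S(P) = -142*P
o(a) = 106 (o(a) = 6 + (97 + 3) = 6 + 100 = 106)
(1/(-48909) - 25348)*(o(97) + S(6 + 6*(-7))) = (1/(-48909) - 25348)*(106 - 142*(6 + 6*(-7))) = (-1/48909 - 25348)*(106 - 142*(6 - 42)) = -1239745333*(106 - 142*(-36))/48909 = -1239745333*(106 + 5112)/48909 = -1239745333/48909*5218 = -6468991147594/48909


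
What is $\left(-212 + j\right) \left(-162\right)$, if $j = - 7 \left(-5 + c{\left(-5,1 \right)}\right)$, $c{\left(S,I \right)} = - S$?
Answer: $34344$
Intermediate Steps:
$j = 0$ ($j = - 7 \left(-5 - -5\right) = - 7 \left(-5 + 5\right) = \left(-7\right) 0 = 0$)
$\left(-212 + j\right) \left(-162\right) = \left(-212 + 0\right) \left(-162\right) = \left(-212\right) \left(-162\right) = 34344$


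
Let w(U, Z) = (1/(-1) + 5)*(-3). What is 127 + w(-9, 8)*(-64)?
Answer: 895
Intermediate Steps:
w(U, Z) = -12 (w(U, Z) = (-1 + 5)*(-3) = 4*(-3) = -12)
127 + w(-9, 8)*(-64) = 127 - 12*(-64) = 127 + 768 = 895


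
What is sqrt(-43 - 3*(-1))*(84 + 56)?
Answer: 280*I*sqrt(10) ≈ 885.44*I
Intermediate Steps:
sqrt(-43 - 3*(-1))*(84 + 56) = sqrt(-43 + 3)*140 = sqrt(-40)*140 = (2*I*sqrt(10))*140 = 280*I*sqrt(10)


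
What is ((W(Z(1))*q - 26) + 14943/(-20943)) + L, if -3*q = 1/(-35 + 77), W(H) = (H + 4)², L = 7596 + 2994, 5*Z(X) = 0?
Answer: 1548569747/146601 ≈ 10563.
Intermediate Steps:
Z(X) = 0 (Z(X) = (⅕)*0 = 0)
L = 10590
W(H) = (4 + H)²
q = -1/126 (q = -1/(3*(-35 + 77)) = -⅓/42 = -⅓*1/42 = -1/126 ≈ -0.0079365)
((W(Z(1))*q - 26) + 14943/(-20943)) + L = (((4 + 0)²*(-1/126) - 26) + 14943/(-20943)) + 10590 = ((4²*(-1/126) - 26) + 14943*(-1/20943)) + 10590 = ((16*(-1/126) - 26) - 4981/6981) + 10590 = ((-8/63 - 26) - 4981/6981) + 10590 = (-1646/63 - 4981/6981) + 10590 = -3934843/146601 + 10590 = 1548569747/146601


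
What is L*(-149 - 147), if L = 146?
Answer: -43216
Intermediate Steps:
L*(-149 - 147) = 146*(-149 - 147) = 146*(-296) = -43216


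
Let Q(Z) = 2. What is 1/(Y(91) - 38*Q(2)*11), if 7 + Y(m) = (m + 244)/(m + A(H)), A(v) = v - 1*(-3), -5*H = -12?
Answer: -482/404651 ≈ -0.0011912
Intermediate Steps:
H = 12/5 (H = -⅕*(-12) = 12/5 ≈ 2.4000)
A(v) = 3 + v (A(v) = v + 3 = 3 + v)
Y(m) = -7 + (244 + m)/(27/5 + m) (Y(m) = -7 + (m + 244)/(m + (3 + 12/5)) = -7 + (244 + m)/(m + 27/5) = -7 + (244 + m)/(27/5 + m))
1/(Y(91) - 38*Q(2)*11) = 1/((1031 - 30*91)/(27 + 5*91) - 38*2*11) = 1/((1031 - 2730)/(27 + 455) - 76*11) = 1/(-1699/482 - 836) = 1/(-404651/482) = -482/404651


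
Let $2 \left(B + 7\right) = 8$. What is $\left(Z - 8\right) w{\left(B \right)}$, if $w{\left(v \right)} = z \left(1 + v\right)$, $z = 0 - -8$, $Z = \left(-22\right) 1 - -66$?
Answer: $-576$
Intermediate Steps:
$Z = 44$ ($Z = -22 + 66 = 44$)
$B = -3$ ($B = -7 + \frac{1}{2} \cdot 8 = -7 + 4 = -3$)
$z = 8$ ($z = 0 + 8 = 8$)
$w{\left(v \right)} = 8 + 8 v$ ($w{\left(v \right)} = 8 \left(1 + v\right) = 8 + 8 v$)
$\left(Z - 8\right) w{\left(B \right)} = \left(44 - 8\right) \left(8 + 8 \left(-3\right)\right) = 36 \left(8 - 24\right) = 36 \left(-16\right) = -576$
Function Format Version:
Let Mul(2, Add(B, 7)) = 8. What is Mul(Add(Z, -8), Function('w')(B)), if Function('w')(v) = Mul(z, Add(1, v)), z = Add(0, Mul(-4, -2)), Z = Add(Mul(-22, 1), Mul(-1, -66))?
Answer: -576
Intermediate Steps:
Z = 44 (Z = Add(-22, 66) = 44)
B = -3 (B = Add(-7, Mul(Rational(1, 2), 8)) = Add(-7, 4) = -3)
z = 8 (z = Add(0, 8) = 8)
Function('w')(v) = Add(8, Mul(8, v)) (Function('w')(v) = Mul(8, Add(1, v)) = Add(8, Mul(8, v)))
Mul(Add(Z, -8), Function('w')(B)) = Mul(Add(44, -8), Add(8, Mul(8, -3))) = Mul(36, Add(8, -24)) = Mul(36, -16) = -576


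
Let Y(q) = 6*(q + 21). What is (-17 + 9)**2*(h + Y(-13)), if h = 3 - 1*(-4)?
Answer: 3520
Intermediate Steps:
Y(q) = 126 + 6*q (Y(q) = 6*(21 + q) = 126 + 6*q)
h = 7 (h = 3 + 4 = 7)
(-17 + 9)**2*(h + Y(-13)) = (-17 + 9)**2*(7 + (126 + 6*(-13))) = (-8)**2*(7 + (126 - 78)) = 64*(7 + 48) = 64*55 = 3520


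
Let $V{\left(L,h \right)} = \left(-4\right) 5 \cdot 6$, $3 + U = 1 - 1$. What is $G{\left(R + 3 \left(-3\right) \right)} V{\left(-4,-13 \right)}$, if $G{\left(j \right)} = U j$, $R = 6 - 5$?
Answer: $-2880$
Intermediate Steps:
$U = -3$ ($U = -3 + \left(1 - 1\right) = -3 + 0 = -3$)
$V{\left(L,h \right)} = -120$ ($V{\left(L,h \right)} = \left(-20\right) 6 = -120$)
$R = 1$
$G{\left(j \right)} = - 3 j$
$G{\left(R + 3 \left(-3\right) \right)} V{\left(-4,-13 \right)} = - 3 \left(1 + 3 \left(-3\right)\right) \left(-120\right) = - 3 \left(1 - 9\right) \left(-120\right) = \left(-3\right) \left(-8\right) \left(-120\right) = 24 \left(-120\right) = -2880$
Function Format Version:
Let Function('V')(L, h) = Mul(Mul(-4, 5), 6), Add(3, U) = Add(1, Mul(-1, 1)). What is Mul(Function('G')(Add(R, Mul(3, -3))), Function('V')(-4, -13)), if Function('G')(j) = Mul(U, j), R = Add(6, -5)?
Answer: -2880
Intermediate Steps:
U = -3 (U = Add(-3, Add(1, Mul(-1, 1))) = Add(-3, Add(1, -1)) = Add(-3, 0) = -3)
Function('V')(L, h) = -120 (Function('V')(L, h) = Mul(-20, 6) = -120)
R = 1
Function('G')(j) = Mul(-3, j)
Mul(Function('G')(Add(R, Mul(3, -3))), Function('V')(-4, -13)) = Mul(Mul(-3, Add(1, Mul(3, -3))), -120) = Mul(Mul(-3, Add(1, -9)), -120) = Mul(Mul(-3, -8), -120) = Mul(24, -120) = -2880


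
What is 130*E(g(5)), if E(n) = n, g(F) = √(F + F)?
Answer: 130*√10 ≈ 411.10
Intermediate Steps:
g(F) = √2*√F (g(F) = √(2*F) = √2*√F)
130*E(g(5)) = 130*(√2*√5) = 130*√10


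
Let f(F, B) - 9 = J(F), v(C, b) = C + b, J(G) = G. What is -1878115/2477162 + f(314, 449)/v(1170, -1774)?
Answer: -967252393/748102924 ≈ -1.2929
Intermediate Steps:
f(F, B) = 9 + F
-1878115/2477162 + f(314, 449)/v(1170, -1774) = -1878115/2477162 + (9 + 314)/(1170 - 1774) = -1878115*1/2477162 + 323/(-604) = -1878115/2477162 + 323*(-1/604) = -1878115/2477162 - 323/604 = -967252393/748102924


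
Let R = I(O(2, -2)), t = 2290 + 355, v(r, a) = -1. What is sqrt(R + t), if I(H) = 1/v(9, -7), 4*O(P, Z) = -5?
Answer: 2*sqrt(661) ≈ 51.420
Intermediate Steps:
O(P, Z) = -5/4 (O(P, Z) = (1/4)*(-5) = -5/4)
I(H) = -1 (I(H) = 1/(-1) = -1)
t = 2645
R = -1
sqrt(R + t) = sqrt(-1 + 2645) = sqrt(2644) = 2*sqrt(661)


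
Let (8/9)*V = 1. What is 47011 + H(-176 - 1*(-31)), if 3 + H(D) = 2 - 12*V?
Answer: 93993/2 ≈ 46997.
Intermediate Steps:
V = 9/8 (V = (9/8)*1 = 9/8 ≈ 1.1250)
H(D) = -29/2 (H(D) = -3 + (2 - 12*9/8) = -3 + (2 - 27/2) = -3 - 23/2 = -29/2)
47011 + H(-176 - 1*(-31)) = 47011 - 29/2 = 93993/2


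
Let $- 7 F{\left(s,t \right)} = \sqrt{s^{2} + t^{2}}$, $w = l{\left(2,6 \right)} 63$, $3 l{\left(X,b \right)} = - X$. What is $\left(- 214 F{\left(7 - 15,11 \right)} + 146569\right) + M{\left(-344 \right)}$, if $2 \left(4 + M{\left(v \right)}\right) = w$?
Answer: $146544 + \frac{214 \sqrt{185}}{7} \approx 1.4696 \cdot 10^{5}$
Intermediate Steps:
$l{\left(X,b \right)} = - \frac{X}{3}$ ($l{\left(X,b \right)} = \frac{\left(-1\right) X}{3} = - \frac{X}{3}$)
$w = -42$ ($w = \left(- \frac{1}{3}\right) 2 \cdot 63 = \left(- \frac{2}{3}\right) 63 = -42$)
$M{\left(v \right)} = -25$ ($M{\left(v \right)} = -4 + \frac{1}{2} \left(-42\right) = -4 - 21 = -25$)
$F{\left(s,t \right)} = - \frac{\sqrt{s^{2} + t^{2}}}{7}$
$\left(- 214 F{\left(7 - 15,11 \right)} + 146569\right) + M{\left(-344 \right)} = \left(- 214 \left(- \frac{\sqrt{\left(7 - 15\right)^{2} + 11^{2}}}{7}\right) + 146569\right) - 25 = \left(- 214 \left(- \frac{\sqrt{\left(-8\right)^{2} + 121}}{7}\right) + 146569\right) - 25 = \left(- 214 \left(- \frac{\sqrt{64 + 121}}{7}\right) + 146569\right) - 25 = \left(- 214 \left(- \frac{\sqrt{185}}{7}\right) + 146569\right) - 25 = \left(\frac{214 \sqrt{185}}{7} + 146569\right) - 25 = \left(146569 + \frac{214 \sqrt{185}}{7}\right) - 25 = 146544 + \frac{214 \sqrt{185}}{7}$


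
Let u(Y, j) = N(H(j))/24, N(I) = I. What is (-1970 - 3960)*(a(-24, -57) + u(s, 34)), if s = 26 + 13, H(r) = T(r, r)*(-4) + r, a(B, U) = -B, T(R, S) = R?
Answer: -234235/2 ≈ -1.1712e+5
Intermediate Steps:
H(r) = -3*r (H(r) = r*(-4) + r = -4*r + r = -3*r)
s = 39
u(Y, j) = -j/8 (u(Y, j) = -3*j/24 = -3*j*(1/24) = -j/8)
(-1970 - 3960)*(a(-24, -57) + u(s, 34)) = (-1970 - 3960)*(-1*(-24) - 1/8*34) = -5930*(24 - 17/4) = -5930*79/4 = -234235/2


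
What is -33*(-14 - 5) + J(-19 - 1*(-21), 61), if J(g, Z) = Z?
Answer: 688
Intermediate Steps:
-33*(-14 - 5) + J(-19 - 1*(-21), 61) = -33*(-14 - 5) + 61 = -33*(-19) + 61 = 627 + 61 = 688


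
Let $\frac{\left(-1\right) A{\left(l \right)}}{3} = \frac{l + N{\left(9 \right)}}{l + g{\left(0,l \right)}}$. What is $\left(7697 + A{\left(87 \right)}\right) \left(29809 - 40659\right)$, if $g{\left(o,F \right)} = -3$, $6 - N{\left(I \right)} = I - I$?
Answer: $- \frac{166952825}{2} \approx -8.3476 \cdot 10^{7}$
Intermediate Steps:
$N{\left(I \right)} = 6$ ($N{\left(I \right)} = 6 - \left(I - I\right) = 6 - 0 = 6 + 0 = 6$)
$A{\left(l \right)} = - \frac{3 \left(6 + l\right)}{-3 + l}$ ($A{\left(l \right)} = - 3 \frac{l + 6}{l - 3} = - 3 \frac{6 + l}{-3 + l} = - \frac{3 \left(6 + l\right)}{-3 + l}$)
$\left(7697 + A{\left(87 \right)}\right) \left(29809 - 40659\right) = \left(7697 + \frac{3 \left(-6 - 87\right)}{-3 + 87}\right) \left(29809 - 40659\right) = \left(7697 + \frac{3 \left(-6 - 87\right)}{84}\right) \left(-10850\right) = \left(7697 + 3 \cdot \frac{1}{84} \left(-93\right)\right) \left(-10850\right) = \left(7697 - \frac{93}{28}\right) \left(-10850\right) = \frac{215423}{28} \left(-10850\right) = - \frac{166952825}{2}$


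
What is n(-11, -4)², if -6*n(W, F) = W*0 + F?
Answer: 4/9 ≈ 0.44444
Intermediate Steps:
n(W, F) = -F/6 (n(W, F) = -(W*0 + F)/6 = -(0 + F)/6 = -F/6)
n(-11, -4)² = (-⅙*(-4))² = (⅔)² = 4/9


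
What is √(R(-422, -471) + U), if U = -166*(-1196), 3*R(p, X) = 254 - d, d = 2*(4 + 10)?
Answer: √1787502/3 ≈ 445.66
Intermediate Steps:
d = 28 (d = 2*14 = 28)
R(p, X) = 226/3 (R(p, X) = (254 - 1*28)/3 = (254 - 28)/3 = (⅓)*226 = 226/3)
U = 198536
√(R(-422, -471) + U) = √(226/3 + 198536) = √(595834/3) = √1787502/3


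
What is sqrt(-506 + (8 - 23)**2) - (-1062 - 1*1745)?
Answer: 2807 + I*sqrt(281) ≈ 2807.0 + 16.763*I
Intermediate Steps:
sqrt(-506 + (8 - 23)**2) - (-1062 - 1*1745) = sqrt(-506 + (-15)**2) - (-1062 - 1745) = sqrt(-506 + 225) - 1*(-2807) = sqrt(-281) + 2807 = I*sqrt(281) + 2807 = 2807 + I*sqrt(281)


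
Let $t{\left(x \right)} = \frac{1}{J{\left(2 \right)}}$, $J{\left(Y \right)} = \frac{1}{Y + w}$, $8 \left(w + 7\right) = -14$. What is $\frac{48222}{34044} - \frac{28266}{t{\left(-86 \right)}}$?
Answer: $\frac{213914045}{51066} \approx 4189.0$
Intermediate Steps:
$w = - \frac{35}{4}$ ($w = -7 + \frac{1}{8} \left(-14\right) = -7 - \frac{7}{4} = - \frac{35}{4} \approx -8.75$)
$J{\left(Y \right)} = \frac{1}{- \frac{35}{4} + Y}$ ($J{\left(Y \right)} = \frac{1}{Y - \frac{35}{4}} = \frac{1}{- \frac{35}{4} + Y}$)
$t{\left(x \right)} = - \frac{27}{4}$ ($t{\left(x \right)} = \frac{1}{4 \frac{1}{-35 + 4 \cdot 2}} = \frac{1}{4 \frac{1}{-35 + 8}} = \frac{1}{4 \frac{1}{-27}} = \frac{1}{4 \left(- \frac{1}{27}\right)} = \frac{1}{- \frac{4}{27}} = - \frac{27}{4}$)
$\frac{48222}{34044} - \frac{28266}{t{\left(-86 \right)}} = \frac{48222}{34044} - \frac{28266}{- \frac{27}{4}} = 48222 \cdot \frac{1}{34044} - - \frac{37688}{9} = \frac{8037}{5674} + \frac{37688}{9} = \frac{213914045}{51066}$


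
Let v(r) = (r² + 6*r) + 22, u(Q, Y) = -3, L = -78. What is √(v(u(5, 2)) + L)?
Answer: I*√65 ≈ 8.0623*I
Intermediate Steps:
v(r) = 22 + r² + 6*r
√(v(u(5, 2)) + L) = √((22 + (-3)² + 6*(-3)) - 78) = √((22 + 9 - 18) - 78) = √(13 - 78) = √(-65) = I*√65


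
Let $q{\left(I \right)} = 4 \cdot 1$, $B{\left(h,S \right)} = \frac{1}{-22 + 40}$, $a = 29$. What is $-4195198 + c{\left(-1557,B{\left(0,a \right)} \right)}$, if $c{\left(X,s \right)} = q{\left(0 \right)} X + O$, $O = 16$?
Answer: $-4201410$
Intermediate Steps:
$B{\left(h,S \right)} = \frac{1}{18}$
$q{\left(I \right)} = 4$
$c{\left(X,s \right)} = 16 + 4 X$ ($c{\left(X,s \right)} = 4 X + 16 = 16 + 4 X$)
$-4195198 + c{\left(-1557,B{\left(0,a \right)} \right)} = -4195198 + \left(16 + 4 \left(-1557\right)\right) = -4195198 + \left(16 - 6228\right) = -4195198 - 6212 = -4201410$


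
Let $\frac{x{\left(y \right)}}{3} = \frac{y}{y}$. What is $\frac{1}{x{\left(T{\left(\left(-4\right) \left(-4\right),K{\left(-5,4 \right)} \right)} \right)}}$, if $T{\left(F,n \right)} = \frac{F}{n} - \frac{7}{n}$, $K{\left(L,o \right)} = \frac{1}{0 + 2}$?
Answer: $\frac{1}{3} \approx 0.33333$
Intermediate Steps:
$K{\left(L,o \right)} = \frac{1}{2}$
$T{\left(F,n \right)} = - \frac{7}{n} + \frac{F}{n}$
$x{\left(y \right)} = 3$ ($x{\left(y \right)} = 3 \frac{y}{y} = 3 \cdot 1 = 3$)
$\frac{1}{x{\left(T{\left(\left(-4\right) \left(-4\right),K{\left(-5,4 \right)} \right)} \right)}} = \frac{1}{3}$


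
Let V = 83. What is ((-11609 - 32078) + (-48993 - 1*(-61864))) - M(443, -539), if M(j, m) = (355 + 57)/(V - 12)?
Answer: -2188348/71 ≈ -30822.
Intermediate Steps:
M(j, m) = 412/71 (M(j, m) = (355 + 57)/(83 - 12) = 412/71)
((-11609 - 32078) + (-48993 - 1*(-61864))) - M(443, -539) = ((-11609 - 32078) + (-48993 - 1*(-61864))) - 1*412/71 = (-43687 + (-48993 + 61864)) - 412/71 = (-43687 + 12871) - 412/71 = -30816 - 412/71 = -2188348/71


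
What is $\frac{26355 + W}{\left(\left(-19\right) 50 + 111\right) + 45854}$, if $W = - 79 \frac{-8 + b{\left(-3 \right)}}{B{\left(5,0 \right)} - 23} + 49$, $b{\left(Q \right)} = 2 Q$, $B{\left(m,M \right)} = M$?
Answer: $\frac{202062}{345115} \approx 0.58549$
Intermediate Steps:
$W = \frac{21}{23}$ ($W = - 79 \frac{-8 + 2 \left(-3\right)}{0 - 23} + 49 = - 79 \frac{-8 - 6}{-23} + 49 = - 79 \left(\left(-14\right) \left(- \frac{1}{23}\right)\right) + 49 = \left(-79\right) \frac{14}{23} + 49 = - \frac{1106}{23} + 49 = \frac{21}{23} \approx 0.91304$)
$\frac{26355 + W}{\left(\left(-19\right) 50 + 111\right) + 45854} = \frac{26355 + \frac{21}{23}}{\left(\left(-19\right) 50 + 111\right) + 45854} = \frac{606186}{23 \left(\left(-950 + 111\right) + 45854\right)} = \frac{606186}{23 \left(-839 + 45854\right)} = \frac{606186}{23 \cdot 45015} = \frac{606186}{23} \cdot \frac{1}{45015} = \frac{202062}{345115}$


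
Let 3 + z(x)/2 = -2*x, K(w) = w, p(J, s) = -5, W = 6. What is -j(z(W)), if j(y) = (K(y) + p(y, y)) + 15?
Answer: 20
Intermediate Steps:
z(x) = -6 - 4*x (z(x) = -6 + 2*(-2*x) = -6 - 4*x)
j(y) = 10 + y (j(y) = (y - 5) + 15 = (-5 + y) + 15 = 10 + y)
-j(z(W)) = -(10 + (-6 - 4*6)) = -(10 + (-6 - 24)) = -(10 - 30) = -1*(-20) = 20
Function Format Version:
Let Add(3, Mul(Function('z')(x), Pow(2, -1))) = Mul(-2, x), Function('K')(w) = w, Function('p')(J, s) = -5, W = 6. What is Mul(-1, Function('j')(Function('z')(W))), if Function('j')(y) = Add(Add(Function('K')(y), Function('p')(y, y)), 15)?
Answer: 20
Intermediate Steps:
Function('z')(x) = Add(-6, Mul(-4, x)) (Function('z')(x) = Add(-6, Mul(2, Mul(-2, x))) = Add(-6, Mul(-4, x)))
Function('j')(y) = Add(10, y) (Function('j')(y) = Add(Add(y, -5), 15) = Add(Add(-5, y), 15) = Add(10, y))
Mul(-1, Function('j')(Function('z')(W))) = Mul(-1, Add(10, Add(-6, Mul(-4, 6)))) = Mul(-1, Add(10, Add(-6, -24))) = Mul(-1, Add(10, -30)) = Mul(-1, -20) = 20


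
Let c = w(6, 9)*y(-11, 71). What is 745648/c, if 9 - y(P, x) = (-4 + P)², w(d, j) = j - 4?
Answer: -93206/135 ≈ -690.42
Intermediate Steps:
w(d, j) = -4 + j
y(P, x) = 9 - (-4 + P)²
c = -1080 (c = (-4 + 9)*(9 - (-4 - 11)²) = 5*(9 - 1*(-15)²) = 5*(9 - 1*225) = 5*(9 - 225) = 5*(-216) = -1080)
745648/c = 745648/(-1080) = 745648*(-1/1080) = -93206/135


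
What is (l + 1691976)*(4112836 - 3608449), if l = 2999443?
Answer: 2366290755153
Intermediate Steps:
(l + 1691976)*(4112836 - 3608449) = (2999443 + 1691976)*(4112836 - 3608449) = 4691419*504387 = 2366290755153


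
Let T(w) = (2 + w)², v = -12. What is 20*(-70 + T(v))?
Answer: 600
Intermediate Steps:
20*(-70 + T(v)) = 20*(-70 + (2 - 12)²) = 20*(-70 + (-10)²) = 20*(-70 + 100) = 20*30 = 600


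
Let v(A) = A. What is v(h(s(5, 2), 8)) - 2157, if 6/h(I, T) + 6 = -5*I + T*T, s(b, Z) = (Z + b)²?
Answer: -403365/187 ≈ -2157.0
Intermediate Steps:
h(I, T) = 6/(-6 + T² - 5*I) (h(I, T) = 6/(-6 + (-5*I + T*T)) = 6/(-6 + (-5*I + T²)) = 6/(-6 + (T² - 5*I)) = 6/(-6 + T² - 5*I))
v(h(s(5, 2), 8)) - 2157 = -6/(6 - 1*8² + 5*(2 + 5)²) - 2157 = -6/(6 - 1*64 + 5*7²) - 2157 = -6/(6 - 64 + 5*49) - 2157 = -6/(6 - 64 + 245) - 2157 = -6/187 - 2157 = -403365/187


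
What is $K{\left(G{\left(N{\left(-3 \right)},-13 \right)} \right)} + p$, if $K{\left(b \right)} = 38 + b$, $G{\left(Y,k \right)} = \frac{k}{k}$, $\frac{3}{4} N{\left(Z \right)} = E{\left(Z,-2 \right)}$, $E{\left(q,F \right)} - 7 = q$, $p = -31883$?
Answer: $-31844$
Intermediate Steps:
$E{\left(q,F \right)} = 7 + q$
$N{\left(Z \right)} = \frac{28}{3} + \frac{4 Z}{3}$ ($N{\left(Z \right)} = \frac{4 \left(7 + Z\right)}{3} = \frac{28}{3} + \frac{4 Z}{3}$)
$G{\left(Y,k \right)} = 1$
$K{\left(G{\left(N{\left(-3 \right)},-13 \right)} \right)} + p = \left(38 + 1\right) - 31883 = 39 - 31883 = -31844$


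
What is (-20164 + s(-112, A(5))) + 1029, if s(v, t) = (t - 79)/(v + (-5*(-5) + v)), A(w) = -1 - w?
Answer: -3807780/199 ≈ -19135.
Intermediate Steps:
s(v, t) = (-79 + t)/(25 + 2*v) (s(v, t) = (-79 + t)/(v + (25 + v)) = (-79 + t)/(25 + 2*v))
(-20164 + s(-112, A(5))) + 1029 = (-20164 + (-79 + (-1 - 1*5))/(25 + 2*(-112))) + 1029 = (-20164 + (-79 + (-1 - 5))/(25 - 224)) + 1029 = (-20164 + (-79 - 6)/(-199)) + 1029 = (-20164 - 1/199*(-85)) + 1029 = (-20164 + 85/199) + 1029 = -4012551/199 + 1029 = -3807780/199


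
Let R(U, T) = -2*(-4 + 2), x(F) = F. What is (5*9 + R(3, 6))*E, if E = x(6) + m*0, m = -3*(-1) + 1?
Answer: 294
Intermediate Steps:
m = 4 (m = 3 + 1 = 4)
R(U, T) = 4 (R(U, T) = -2*(-2) = 4)
E = 6 (E = 6 + 4*0 = 6 + 0 = 6)
(5*9 + R(3, 6))*E = (5*9 + 4)*6 = (45 + 4)*6 = 49*6 = 294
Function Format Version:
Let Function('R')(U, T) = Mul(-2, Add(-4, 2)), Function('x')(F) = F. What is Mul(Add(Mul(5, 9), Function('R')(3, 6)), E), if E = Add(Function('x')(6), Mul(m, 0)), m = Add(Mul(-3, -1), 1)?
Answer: 294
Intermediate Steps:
m = 4 (m = Add(3, 1) = 4)
Function('R')(U, T) = 4 (Function('R')(U, T) = Mul(-2, -2) = 4)
E = 6 (E = Add(6, Mul(4, 0)) = Add(6, 0) = 6)
Mul(Add(Mul(5, 9), Function('R')(3, 6)), E) = Mul(Add(Mul(5, 9), 4), 6) = Mul(Add(45, 4), 6) = Mul(49, 6) = 294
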